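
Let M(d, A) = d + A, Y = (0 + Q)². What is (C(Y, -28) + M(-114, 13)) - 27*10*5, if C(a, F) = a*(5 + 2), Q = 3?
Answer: -1388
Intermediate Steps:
Y = 9 (Y = (0 + 3)² = 3² = 9)
C(a, F) = 7*a (C(a, F) = a*7 = 7*a)
M(d, A) = A + d
(C(Y, -28) + M(-114, 13)) - 27*10*5 = (7*9 + (13 - 114)) - 27*10*5 = (63 - 101) - 270*5 = -38 - 1350 = -1388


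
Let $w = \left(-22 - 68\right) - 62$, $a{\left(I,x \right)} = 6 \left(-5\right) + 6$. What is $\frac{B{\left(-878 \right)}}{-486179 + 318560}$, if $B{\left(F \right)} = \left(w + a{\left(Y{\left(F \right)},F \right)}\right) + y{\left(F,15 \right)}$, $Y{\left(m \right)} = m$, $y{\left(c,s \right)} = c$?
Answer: $\frac{1054}{167619} \approx 0.0062881$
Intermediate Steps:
$a{\left(I,x \right)} = -24$ ($a{\left(I,x \right)} = -30 + 6 = -24$)
$w = -152$ ($w = -90 - 62 = -152$)
$B{\left(F \right)} = -176 + F$ ($B{\left(F \right)} = \left(-152 - 24\right) + F = -176 + F$)
$\frac{B{\left(-878 \right)}}{-486179 + 318560} = \frac{-176 - 878}{-486179 + 318560} = - \frac{1054}{-167619} = \left(-1054\right) \left(- \frac{1}{167619}\right) = \frac{1054}{167619}$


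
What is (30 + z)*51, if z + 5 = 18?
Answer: 2193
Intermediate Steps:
z = 13 (z = -5 + 18 = 13)
(30 + z)*51 = (30 + 13)*51 = 43*51 = 2193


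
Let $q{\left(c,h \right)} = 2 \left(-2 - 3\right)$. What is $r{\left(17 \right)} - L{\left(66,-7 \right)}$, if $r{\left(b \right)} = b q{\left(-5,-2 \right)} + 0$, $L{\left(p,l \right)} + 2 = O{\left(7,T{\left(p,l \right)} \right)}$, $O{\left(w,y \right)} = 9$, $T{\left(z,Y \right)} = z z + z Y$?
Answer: $-177$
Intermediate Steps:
$T{\left(z,Y \right)} = z^{2} + Y z$
$q{\left(c,h \right)} = -10$ ($q{\left(c,h \right)} = 2 \left(-5\right) = -10$)
$L{\left(p,l \right)} = 7$ ($L{\left(p,l \right)} = -2 + 9 = 7$)
$r{\left(b \right)} = - 10 b$ ($r{\left(b \right)} = b \left(-10\right) + 0 = - 10 b + 0 = - 10 b$)
$r{\left(17 \right)} - L{\left(66,-7 \right)} = \left(-10\right) 17 - 7 = -170 - 7 = -177$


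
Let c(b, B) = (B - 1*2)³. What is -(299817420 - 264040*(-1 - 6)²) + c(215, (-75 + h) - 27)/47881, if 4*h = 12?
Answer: -13736076454561/47881 ≈ -2.8688e+8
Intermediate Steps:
h = 3 (h = (¼)*12 = 3)
c(b, B) = (-2 + B)³ (c(b, B) = (B - 2)³ = (-2 + B)³)
-(299817420 - 264040*(-1 - 6)²) + c(215, (-75 + h) - 27)/47881 = -(299817420 - 264040*(-1 - 6)²) + (-2 + ((-75 + 3) - 27))³/47881 = -33005/(1/(9084 - 8*(-7)²)) + (-2 + (-72 - 27))³*(1/47881) = -33005/(1/(9084 - 8*49)) + (-2 - 99)³*(1/47881) = -33005/(1/(9084 - 392)) + (-101)³*(1/47881) = -33005/(1/8692) - 1030301*1/47881 = -33005/1/8692 - 1030301/47881 = -33005*8692 - 1030301/47881 = -286879460 - 1030301/47881 = -13736076454561/47881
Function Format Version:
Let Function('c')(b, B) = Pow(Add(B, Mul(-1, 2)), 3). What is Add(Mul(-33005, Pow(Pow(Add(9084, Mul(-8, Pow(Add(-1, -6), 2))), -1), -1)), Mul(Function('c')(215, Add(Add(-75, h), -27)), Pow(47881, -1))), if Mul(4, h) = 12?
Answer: Rational(-13736076454561, 47881) ≈ -2.8688e+8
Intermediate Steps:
h = 3 (h = Mul(Rational(1, 4), 12) = 3)
Function('c')(b, B) = Pow(Add(-2, B), 3) (Function('c')(b, B) = Pow(Add(B, -2), 3) = Pow(Add(-2, B), 3))
Add(Mul(-33005, Pow(Pow(Add(9084, Mul(-8, Pow(Add(-1, -6), 2))), -1), -1)), Mul(Function('c')(215, Add(Add(-75, h), -27)), Pow(47881, -1))) = Add(Mul(-33005, Pow(Pow(Add(9084, Mul(-8, Pow(Add(-1, -6), 2))), -1), -1)), Mul(Pow(Add(-2, Add(Add(-75, 3), -27)), 3), Pow(47881, -1))) = Add(Mul(-33005, Pow(Pow(Add(9084, Mul(-8, Pow(-7, 2))), -1), -1)), Mul(Pow(Add(-2, Add(-72, -27)), 3), Rational(1, 47881))) = Add(Mul(-33005, Pow(Pow(Add(9084, Mul(-8, 49)), -1), -1)), Mul(Pow(Add(-2, -99), 3), Rational(1, 47881))) = Add(Mul(-33005, Pow(Pow(Add(9084, -392), -1), -1)), Mul(Pow(-101, 3), Rational(1, 47881))) = Add(Mul(-33005, Pow(Pow(8692, -1), -1)), Mul(-1030301, Rational(1, 47881))) = Add(Mul(-33005, Pow(Rational(1, 8692), -1)), Rational(-1030301, 47881)) = Add(Mul(-33005, 8692), Rational(-1030301, 47881)) = Add(-286879460, Rational(-1030301, 47881)) = Rational(-13736076454561, 47881)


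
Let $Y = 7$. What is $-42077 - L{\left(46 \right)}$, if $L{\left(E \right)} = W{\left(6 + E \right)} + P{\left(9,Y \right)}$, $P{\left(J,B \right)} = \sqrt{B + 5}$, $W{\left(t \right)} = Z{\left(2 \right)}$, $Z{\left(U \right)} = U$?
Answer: $-42079 - 2 \sqrt{3} \approx -42082.0$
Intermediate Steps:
$W{\left(t \right)} = 2$
$P{\left(J,B \right)} = \sqrt{5 + B}$
$L{\left(E \right)} = 2 + 2 \sqrt{3}$ ($L{\left(E \right)} = 2 + \sqrt{5 + 7} = 2 + \sqrt{12} = 2 + 2 \sqrt{3}$)
$-42077 - L{\left(46 \right)} = -42077 - \left(2 + 2 \sqrt{3}\right) = -42079 - 2 \sqrt{3}$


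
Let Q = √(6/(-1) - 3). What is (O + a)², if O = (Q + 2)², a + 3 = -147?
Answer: 23881 - 3720*I ≈ 23881.0 - 3720.0*I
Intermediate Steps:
a = -150 (a = -3 - 147 = -150)
Q = 3*I (Q = √(6*(-1) - 3) = √(-6 - 3) = √(-9) = 3*I ≈ 3.0*I)
O = (2 + 3*I)² (O = (3*I + 2)² = (2 + 3*I)² ≈ -5.0 + 12.0*I)
(O + a)² = ((-5 + 12*I) - 150)² = (-155 + 12*I)²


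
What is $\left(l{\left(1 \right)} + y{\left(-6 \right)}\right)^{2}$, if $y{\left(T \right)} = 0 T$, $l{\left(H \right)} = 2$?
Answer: $4$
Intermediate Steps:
$y{\left(T \right)} = 0$
$\left(l{\left(1 \right)} + y{\left(-6 \right)}\right)^{2} = \left(2 + 0\right)^{2} = 2^{2} = 4$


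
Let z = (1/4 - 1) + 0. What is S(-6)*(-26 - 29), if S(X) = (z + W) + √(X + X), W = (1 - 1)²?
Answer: 165/4 - 110*I*√3 ≈ 41.25 - 190.53*I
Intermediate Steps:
z = -¾ (z = (1*(¼) - 1) + 0 = (¼ - 1) + 0 = -¾ + 0 = -¾ ≈ -0.75000)
W = 0 (W = 0² = 0)
S(X) = -¾ + √2*√X (S(X) = (-¾ + 0) + √(X + X) = -¾ + √(2*X) = -¾ + √2*√X)
S(-6)*(-26 - 29) = (-¾ + √2*√(-6))*(-26 - 29) = (-¾ + √2*(I*√6))*(-55) = (-¾ + 2*I*√3)*(-55) = 165/4 - 110*I*√3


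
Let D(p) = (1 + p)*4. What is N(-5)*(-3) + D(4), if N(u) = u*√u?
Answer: 20 + 15*I*√5 ≈ 20.0 + 33.541*I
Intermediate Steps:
N(u) = u^(3/2)
D(p) = 4 + 4*p
N(-5)*(-3) + D(4) = (-5)^(3/2)*(-3) + (4 + 4*4) = -5*I*√5*(-3) + (4 + 16) = 15*I*√5 + 20 = 20 + 15*I*√5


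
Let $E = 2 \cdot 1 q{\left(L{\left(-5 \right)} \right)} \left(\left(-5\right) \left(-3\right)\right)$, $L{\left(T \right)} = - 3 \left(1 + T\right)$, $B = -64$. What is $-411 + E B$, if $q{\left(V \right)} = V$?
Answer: $-23451$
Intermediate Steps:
$L{\left(T \right)} = -3 - 3 T$
$E = 360$ ($E = 2 \cdot 1 \left(-3 - -15\right) \left(\left(-5\right) \left(-3\right)\right) = 2 \left(-3 + 15\right) 15 = 2 \cdot 12 \cdot 15 = 24 \cdot 15 = 360$)
$-411 + E B = -411 + 360 \left(-64\right) = -411 - 23040 = -23451$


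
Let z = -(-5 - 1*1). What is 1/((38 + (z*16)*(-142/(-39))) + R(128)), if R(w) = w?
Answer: 13/6702 ≈ 0.0019397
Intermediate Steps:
z = 6 (z = -(-5 - 1) = -1*(-6) = 6)
1/((38 + (z*16)*(-142/(-39))) + R(128)) = 1/((38 + (6*16)*(-142/(-39))) + 128) = 1/((38 + 96*(-142*(-1/39))) + 128) = 1/((38 + 96*(142/39)) + 128) = 1/((38 + 4544/13) + 128) = 1/(5038/13 + 128) = 1/(6702/13) = 13/6702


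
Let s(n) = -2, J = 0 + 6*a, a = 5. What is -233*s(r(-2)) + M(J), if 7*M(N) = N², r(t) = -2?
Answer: 4162/7 ≈ 594.57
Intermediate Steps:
J = 30 (J = 0 + 6*5 = 0 + 30 = 30)
M(N) = N²/7
-233*s(r(-2)) + M(J) = -233*(-2) + (⅐)*30² = 466 + (⅐)*900 = 466 + 900/7 = 4162/7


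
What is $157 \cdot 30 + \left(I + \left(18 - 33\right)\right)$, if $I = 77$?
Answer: $4772$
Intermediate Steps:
$157 \cdot 30 + \left(I + \left(18 - 33\right)\right) = 157 \cdot 30 + \left(77 + \left(18 - 33\right)\right) = 4710 + \left(77 - 15\right) = 4710 + 62 = 4772$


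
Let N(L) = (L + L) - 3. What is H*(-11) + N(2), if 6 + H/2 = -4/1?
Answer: 221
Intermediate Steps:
N(L) = -3 + 2*L (N(L) = 2*L - 3 = -3 + 2*L)
H = -20 (H = -12 + 2*(-4/1) = -12 + 2*(-4*1) = -12 + 2*(-4) = -12 - 8 = -20)
H*(-11) + N(2) = -20*(-11) + (-3 + 2*2) = 220 + (-3 + 4) = 220 + 1 = 221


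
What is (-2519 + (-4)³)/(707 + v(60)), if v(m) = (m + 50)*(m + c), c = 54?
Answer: -2583/13247 ≈ -0.19499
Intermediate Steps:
v(m) = (50 + m)*(54 + m) (v(m) = (m + 50)*(m + 54) = (50 + m)*(54 + m))
(-2519 + (-4)³)/(707 + v(60)) = (-2519 + (-4)³)/(707 + (2700 + 60² + 104*60)) = (-2519 - 64)/(707 + (2700 + 3600 + 6240)) = -2583/(707 + 12540) = -2583/13247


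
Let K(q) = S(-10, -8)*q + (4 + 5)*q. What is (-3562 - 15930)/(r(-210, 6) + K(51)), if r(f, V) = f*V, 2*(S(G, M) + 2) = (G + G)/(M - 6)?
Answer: 68222/3033 ≈ 22.493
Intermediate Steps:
S(G, M) = -2 + G/(-6 + M) (S(G, M) = -2 + ((G + G)/(M - 6))/2 = -2 + ((2*G)/(-6 + M))/2 = -2 + (2*G/(-6 + M))/2 = -2 + G/(-6 + M))
r(f, V) = V*f
K(q) = 54*q/7 (K(q) = ((12 - 10 - 2*(-8))/(-6 - 8))*q + (4 + 5)*q = ((12 - 10 + 16)/(-14))*q + 9*q = (-1/14*18)*q + 9*q = -9*q/7 + 9*q = 54*q/7)
(-3562 - 15930)/(r(-210, 6) + K(51)) = (-3562 - 15930)/(6*(-210) + (54/7)*51) = -19492/(-1260 + 2754/7) = -19492/(-6066/7) = -19492*(-7/6066) = 68222/3033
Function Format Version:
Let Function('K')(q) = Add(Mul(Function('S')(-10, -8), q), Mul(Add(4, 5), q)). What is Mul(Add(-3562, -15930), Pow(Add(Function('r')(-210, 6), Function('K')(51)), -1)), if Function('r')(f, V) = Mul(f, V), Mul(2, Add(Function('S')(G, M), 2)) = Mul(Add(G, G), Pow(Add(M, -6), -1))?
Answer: Rational(68222, 3033) ≈ 22.493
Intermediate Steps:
Function('S')(G, M) = Add(-2, Mul(G, Pow(Add(-6, M), -1))) (Function('S')(G, M) = Add(-2, Mul(Rational(1, 2), Mul(Add(G, G), Pow(Add(M, -6), -1)))) = Add(-2, Mul(Rational(1, 2), Mul(Mul(2, G), Pow(Add(-6, M), -1)))) = Add(-2, Mul(Rational(1, 2), Mul(2, G, Pow(Add(-6, M), -1)))) = Add(-2, Mul(G, Pow(Add(-6, M), -1))))
Function('r')(f, V) = Mul(V, f)
Function('K')(q) = Mul(Rational(54, 7), q) (Function('K')(q) = Add(Mul(Mul(Pow(Add(-6, -8), -1), Add(12, -10, Mul(-2, -8))), q), Mul(Add(4, 5), q)) = Add(Mul(Mul(Pow(-14, -1), Add(12, -10, 16)), q), Mul(9, q)) = Add(Mul(Mul(Rational(-1, 14), 18), q), Mul(9, q)) = Add(Mul(Rational(-9, 7), q), Mul(9, q)) = Mul(Rational(54, 7), q))
Mul(Add(-3562, -15930), Pow(Add(Function('r')(-210, 6), Function('K')(51)), -1)) = Mul(Add(-3562, -15930), Pow(Add(Mul(6, -210), Mul(Rational(54, 7), 51)), -1)) = Mul(-19492, Pow(Add(-1260, Rational(2754, 7)), -1)) = Mul(-19492, Pow(Rational(-6066, 7), -1)) = Mul(-19492, Rational(-7, 6066)) = Rational(68222, 3033)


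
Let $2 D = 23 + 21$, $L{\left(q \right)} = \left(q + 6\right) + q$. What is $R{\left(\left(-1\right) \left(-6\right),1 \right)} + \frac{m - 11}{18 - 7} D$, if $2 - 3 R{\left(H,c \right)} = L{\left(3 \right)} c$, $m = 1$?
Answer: $- \frac{70}{3} \approx -23.333$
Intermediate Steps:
$L{\left(q \right)} = 6 + 2 q$ ($L{\left(q \right)} = \left(6 + q\right) + q = 6 + 2 q$)
$D = 22$ ($D = \frac{23 + 21}{2} = \frac{1}{2} \cdot 44 = 22$)
$R{\left(H,c \right)} = \frac{2}{3} - 4 c$ ($R{\left(H,c \right)} = \frac{2}{3} - \frac{\left(6 + 2 \cdot 3\right) c}{3} = \frac{2}{3} - \frac{\left(6 + 6\right) c}{3} = \frac{2}{3} - \frac{12 c}{3} = \frac{2}{3} - 4 c$)
$R{\left(\left(-1\right) \left(-6\right),1 \right)} + \frac{m - 11}{18 - 7} D = \left(\frac{2}{3} - 4\right) + \frac{1 - 11}{18 - 7} \cdot 22 = \left(\frac{2}{3} - 4\right) + - \frac{10}{11} \cdot 22 = - \frac{10}{3} + \left(-10\right) \frac{1}{11} \cdot 22 = - \frac{10}{3} - 20 = - \frac{70}{3}$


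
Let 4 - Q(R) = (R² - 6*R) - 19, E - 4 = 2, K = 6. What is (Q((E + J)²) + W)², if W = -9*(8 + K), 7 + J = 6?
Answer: 334084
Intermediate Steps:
J = -1 (J = -7 + 6 = -1)
E = 6 (E = 4 + 2 = 6)
Q(R) = 23 - R² + 6*R (Q(R) = 4 - ((R² - 6*R) - 19) = 4 - (-19 + R² - 6*R) = 4 + (19 - R² + 6*R) = 23 - R² + 6*R)
W = -126 (W = -9*(8 + 6) = -9*14 = -126)
(Q((E + J)²) + W)² = ((23 - ((6 - 1)²)² + 6*(6 - 1)²) - 126)² = ((23 - (5²)² + 6*5²) - 126)² = ((23 - 1*25² + 6*25) - 126)² = ((23 - 1*625 + 150) - 126)² = ((23 - 625 + 150) - 126)² = (-452 - 126)² = (-578)² = 334084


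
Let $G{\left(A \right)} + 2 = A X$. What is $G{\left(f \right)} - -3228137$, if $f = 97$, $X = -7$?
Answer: $3227456$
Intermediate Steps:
$G{\left(A \right)} = -2 - 7 A$ ($G{\left(A \right)} = -2 + A \left(-7\right) = -2 - 7 A$)
$G{\left(f \right)} - -3228137 = \left(-2 - 679\right) - -3228137 = \left(-2 - 679\right) + 3228137 = -681 + 3228137 = 3227456$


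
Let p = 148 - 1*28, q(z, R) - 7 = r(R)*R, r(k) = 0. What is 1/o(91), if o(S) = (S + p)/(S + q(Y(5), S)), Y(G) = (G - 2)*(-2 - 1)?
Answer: 98/211 ≈ 0.46446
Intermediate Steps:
Y(G) = 6 - 3*G (Y(G) = (-2 + G)*(-3) = 6 - 3*G)
q(z, R) = 7 (q(z, R) = 7 + 0*R = 7 + 0 = 7)
p = 120 (p = 148 - 28 = 120)
o(S) = (120 + S)/(7 + S) (o(S) = (S + 120)/(S + 7) = (120 + S)/(7 + S))
1/o(91) = 1/((120 + 91)/(7 + 91)) = 1/(211/98) = 98/211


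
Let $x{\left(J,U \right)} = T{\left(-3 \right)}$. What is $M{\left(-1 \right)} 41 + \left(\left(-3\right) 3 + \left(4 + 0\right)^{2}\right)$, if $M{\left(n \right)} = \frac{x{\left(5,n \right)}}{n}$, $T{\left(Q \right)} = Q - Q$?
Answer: $7$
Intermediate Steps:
$T{\left(Q \right)} = 0$
$x{\left(J,U \right)} = 0$
$M{\left(n \right)} = 0$ ($M{\left(n \right)} = \frac{0}{n} = 0$)
$M{\left(-1 \right)} 41 + \left(\left(-3\right) 3 + \left(4 + 0\right)^{2}\right) = 0 \cdot 41 + \left(\left(-3\right) 3 + \left(4 + 0\right)^{2}\right) = 0 - \left(9 - 4^{2}\right) = 0 + \left(-9 + 16\right) = 0 + 7 = 7$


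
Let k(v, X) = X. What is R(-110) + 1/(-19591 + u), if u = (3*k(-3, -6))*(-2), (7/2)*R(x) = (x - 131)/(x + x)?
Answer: 942397/3011470 ≈ 0.31294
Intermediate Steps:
R(x) = (-131 + x)/(7*x) (R(x) = 2*((x - 131)/(x + x))/7 = 2*((-131 + x)/((2*x)))/7 = 2*((-131 + x)*(1/(2*x)))/7 = 2*((-131 + x)/(2*x))/7 = (-131 + x)/(7*x))
u = 36 (u = (3*(-6))*(-2) = -18*(-2) = 36)
R(-110) + 1/(-19591 + u) = (⅐)*(-131 - 110)/(-110) + 1/(-19591 + 36) = (⅐)*(-1/110)*(-241) + 1/(-19555) = 241/770 - 1/19555 = 942397/3011470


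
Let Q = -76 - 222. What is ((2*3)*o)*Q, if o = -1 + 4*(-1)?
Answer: 8940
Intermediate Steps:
o = -5 (o = -1 - 4 = -5)
Q = -298
((2*3)*o)*Q = ((2*3)*(-5))*(-298) = (6*(-5))*(-298) = -30*(-298) = 8940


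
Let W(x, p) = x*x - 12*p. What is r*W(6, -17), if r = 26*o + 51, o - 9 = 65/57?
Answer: 1434800/19 ≈ 75516.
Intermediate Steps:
o = 578/57 (o = 9 + 65/57 = 578/57 ≈ 10.140)
W(x, p) = x**2 - 12*p
r = 17935/57 (r = 26*(578/57) + 51 = 15028/57 + 51 = 17935/57 ≈ 314.65)
r*W(6, -17) = 17935*(6**2 - 12*(-17))/57 = 17935*(36 + 204)/57 = (17935/57)*240 = 1434800/19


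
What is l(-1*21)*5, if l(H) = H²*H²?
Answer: 972405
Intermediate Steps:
l(H) = H⁴
l(-1*21)*5 = (-1*21)⁴*5 = (-21)⁴*5 = 194481*5 = 972405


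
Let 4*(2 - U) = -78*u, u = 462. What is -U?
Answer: -9011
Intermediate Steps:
U = 9011 (U = 2 - (-39)*462/2 = 2 - 1/4*(-36036) = 2 + 9009 = 9011)
-U = -1*9011 = -9011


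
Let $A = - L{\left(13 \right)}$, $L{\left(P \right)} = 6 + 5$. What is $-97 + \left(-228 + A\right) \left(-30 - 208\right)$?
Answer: $56785$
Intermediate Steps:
$L{\left(P \right)} = 11$
$A = -11$ ($A = \left(-1\right) 11 = -11$)
$-97 + \left(-228 + A\right) \left(-30 - 208\right) = -97 + \left(-228 - 11\right) \left(-30 - 208\right) = -97 - -56882 = -97 + 56882 = 56785$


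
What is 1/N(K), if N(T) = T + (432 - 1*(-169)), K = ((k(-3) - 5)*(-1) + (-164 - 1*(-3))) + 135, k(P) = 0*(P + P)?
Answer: 1/580 ≈ 0.0017241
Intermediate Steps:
k(P) = 0 (k(P) = 0*(2*P) = 0)
K = -21 (K = ((0 - 5)*(-1) + (-164 - 1*(-3))) + 135 = (-5*(-1) + (-164 + 3)) + 135 = (5 - 161) + 135 = -156 + 135 = -21)
N(T) = 601 + T (N(T) = T + (432 + 169) = T + 601 = 601 + T)
1/N(K) = 1/(601 - 21) = 1/580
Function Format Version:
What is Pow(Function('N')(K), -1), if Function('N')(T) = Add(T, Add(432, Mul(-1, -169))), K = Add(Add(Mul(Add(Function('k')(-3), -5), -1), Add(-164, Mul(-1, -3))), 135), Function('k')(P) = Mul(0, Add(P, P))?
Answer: Rational(1, 580) ≈ 0.0017241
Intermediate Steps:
Function('k')(P) = 0 (Function('k')(P) = Mul(0, Mul(2, P)) = 0)
K = -21 (K = Add(Add(Mul(Add(0, -5), -1), Add(-164, Mul(-1, -3))), 135) = Add(Add(Mul(-5, -1), Add(-164, 3)), 135) = Add(Add(5, -161), 135) = Add(-156, 135) = -21)
Function('N')(T) = Add(601, T) (Function('N')(T) = Add(T, Add(432, 169)) = Add(T, 601) = Add(601, T))
Pow(Function('N')(K), -1) = Pow(Add(601, -21), -1) = Pow(580, -1) = Rational(1, 580)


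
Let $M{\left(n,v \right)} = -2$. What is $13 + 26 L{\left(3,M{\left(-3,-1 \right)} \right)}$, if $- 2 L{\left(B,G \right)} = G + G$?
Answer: $65$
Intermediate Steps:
$L{\left(B,G \right)} = - G$ ($L{\left(B,G \right)} = - \frac{G + G}{2} = - \frac{2 G}{2} = - G$)
$13 + 26 L{\left(3,M{\left(-3,-1 \right)} \right)} = 13 + 26 \left(\left(-1\right) \left(-2\right)\right) = 13 + 26 \cdot 2 = 13 + 52 = 65$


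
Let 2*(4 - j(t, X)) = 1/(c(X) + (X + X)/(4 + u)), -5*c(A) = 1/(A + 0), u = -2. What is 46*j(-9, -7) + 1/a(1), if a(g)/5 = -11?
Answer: 2513311/13420 ≈ 187.28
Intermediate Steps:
a(g) = -55 (a(g) = 5*(-11) = -55)
c(A) = -1/(5*A) (c(A) = -1/(5*(A + 0)) = -1/(5*A))
j(t, X) = 4 - 1/(2*(X - 1/(5*X))) (j(t, X) = 4 - 1/(2*(-1/(5*X) + (X + X)/(4 - 2))) = 4 - 1/(2*(-1/(5*X) + (2*X)/2)) = 4 - 1/(2*(-1/(5*X) + (2*X)*(1/2))) = 4 - 1/(2*(-1/(5*X) + X)) = 4 - 1/(2*(X - 1/(5*X))))
46*j(-9, -7) + 1/a(1) = 46*((-8 + 5*(-7)*(-1 + 8*(-7)))/(2*(-1 + 5*(-7)**2))) + 1/(-55) = 46*((-8 + 5*(-7)*(-1 - 56))/(2*(-1 + 5*49))) - 1/55 = 46*((-8 + 5*(-7)*(-57))/(2*(-1 + 245))) - 1/55 = 46*((1/2)*(-8 + 1995)/244) - 1/55 = 46*((1/2)*(1/244)*1987) - 1/55 = 46*(1987/488) - 1/55 = 45701/244 - 1/55 = 2513311/13420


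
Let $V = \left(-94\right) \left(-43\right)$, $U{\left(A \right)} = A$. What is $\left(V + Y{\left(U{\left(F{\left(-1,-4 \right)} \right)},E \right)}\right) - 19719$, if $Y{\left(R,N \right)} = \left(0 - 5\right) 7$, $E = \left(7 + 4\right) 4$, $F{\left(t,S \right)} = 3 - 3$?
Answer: $-15712$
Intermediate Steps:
$F{\left(t,S \right)} = 0$
$E = 44$ ($E = 11 \cdot 4 = 44$)
$Y{\left(R,N \right)} = -35$ ($Y{\left(R,N \right)} = \left(-5\right) 7 = -35$)
$V = 4042$
$\left(V + Y{\left(U{\left(F{\left(-1,-4 \right)} \right)},E \right)}\right) - 19719 = \left(4042 - 35\right) - 19719 = 4007 - 19719 = -15712$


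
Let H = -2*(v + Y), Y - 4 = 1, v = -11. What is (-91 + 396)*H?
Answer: 3660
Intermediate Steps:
Y = 5 (Y = 4 + 1 = 5)
H = 12 (H = -2*(-11 + 5) = -2*(-6) = 12)
(-91 + 396)*H = (-91 + 396)*12 = 305*12 = 3660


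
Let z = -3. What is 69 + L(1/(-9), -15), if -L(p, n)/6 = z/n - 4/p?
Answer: -741/5 ≈ -148.20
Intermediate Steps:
L(p, n) = 18/n + 24/p (L(p, n) = -6*(-3/n - 4/p) = -6*(-4/p - 3/n) = 18/n + 24/p)
69 + L(1/(-9), -15) = 69 + (18/(-15) + 24/(1/(-9))) = 69 + (18*(-1/15) + 24/(-⅑)) = 69 + (-6/5 + 24*(-9)) = 69 + (-6/5 - 216) = 69 - 1086/5 = -741/5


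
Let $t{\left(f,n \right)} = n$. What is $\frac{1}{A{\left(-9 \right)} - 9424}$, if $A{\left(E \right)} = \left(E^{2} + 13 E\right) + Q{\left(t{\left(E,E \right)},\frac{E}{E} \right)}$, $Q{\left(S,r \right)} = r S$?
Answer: $- \frac{1}{9469} \approx -0.00010561$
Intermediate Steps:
$Q{\left(S,r \right)} = S r$
$A{\left(E \right)} = E^{2} + 14 E$ ($A{\left(E \right)} = \left(E^{2} + 13 E\right) + E \frac{E}{E} = \left(E^{2} + 13 E\right) + E 1 = \left(E^{2} + 13 E\right) + E = E^{2} + 14 E$)
$\frac{1}{A{\left(-9 \right)} - 9424} = \frac{1}{- 9 \left(14 - 9\right) - 9424} = \frac{1}{\left(-9\right) 5 - 9424} = \frac{1}{-45 - 9424} = \frac{1}{-9469} = - \frac{1}{9469}$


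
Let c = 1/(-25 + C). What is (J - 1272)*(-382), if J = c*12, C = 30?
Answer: 2424936/5 ≈ 4.8499e+5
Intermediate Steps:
c = ⅕ (c = 1/(-25 + 30) = 1/5 = ⅕ ≈ 0.20000)
J = 12/5 (J = (⅕)*12 = 12/5 ≈ 2.4000)
(J - 1272)*(-382) = (12/5 - 1272)*(-382) = -6348/5*(-382) = 2424936/5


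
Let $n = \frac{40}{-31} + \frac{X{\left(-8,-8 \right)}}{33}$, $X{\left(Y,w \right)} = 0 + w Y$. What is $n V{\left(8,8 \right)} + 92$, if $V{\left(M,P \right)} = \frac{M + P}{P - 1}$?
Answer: $\frac{669436}{7161} \approx 93.484$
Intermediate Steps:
$V{\left(M,P \right)} = \frac{M + P}{-1 + P}$
$X{\left(Y,w \right)} = Y w$ ($X{\left(Y,w \right)} = 0 + Y w = Y w$)
$n = \frac{664}{1023}$ ($n = \frac{40}{-31} + \frac{\left(-8\right) \left(-8\right)}{33} = 40 \left(- \frac{1}{31}\right) + 64 \cdot \frac{1}{33} = - \frac{40}{31} + \frac{64}{33} = \frac{664}{1023} \approx 0.64907$)
$n V{\left(8,8 \right)} + 92 = \frac{664 \frac{8 + 8}{-1 + 8}}{1023} + 92 = \frac{664 \cdot \frac{1}{7} \cdot 16}{1023} + 92 = \frac{664}{1023} \cdot \frac{16}{7} + 92 = \frac{10624}{7161} + 92 = \frac{669436}{7161}$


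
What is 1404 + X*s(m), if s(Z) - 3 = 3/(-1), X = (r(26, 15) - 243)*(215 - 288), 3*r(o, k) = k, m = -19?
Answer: 1404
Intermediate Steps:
r(o, k) = k/3
X = 17374 (X = ((1/3)*15 - 243)*(215 - 288) = (5 - 243)*(-73) = -238*(-73) = 17374)
s(Z) = 0 (s(Z) = 3 + 3/(-1) = 3 + 3*(-1) = 3 - 3 = 0)
1404 + X*s(m) = 1404 + 17374*0 = 1404 + 0 = 1404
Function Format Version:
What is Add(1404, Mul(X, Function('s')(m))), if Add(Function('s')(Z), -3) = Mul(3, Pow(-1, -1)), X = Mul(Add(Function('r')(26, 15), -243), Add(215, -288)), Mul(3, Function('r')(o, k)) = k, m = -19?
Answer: 1404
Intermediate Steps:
Function('r')(o, k) = Mul(Rational(1, 3), k)
X = 17374 (X = Mul(Add(Mul(Rational(1, 3), 15), -243), Add(215, -288)) = Mul(Add(5, -243), -73) = Mul(-238, -73) = 17374)
Function('s')(Z) = 0 (Function('s')(Z) = Add(3, Mul(3, Pow(-1, -1))) = Add(3, Mul(3, -1)) = Add(3, -3) = 0)
Add(1404, Mul(X, Function('s')(m))) = Add(1404, Mul(17374, 0)) = Add(1404, 0) = 1404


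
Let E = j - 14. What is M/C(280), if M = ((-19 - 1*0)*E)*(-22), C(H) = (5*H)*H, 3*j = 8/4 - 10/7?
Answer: -6061/411600 ≈ -0.014725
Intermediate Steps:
j = 4/21 (j = (8/4 - 10/7)/3 = (8*(¼) - 10*⅐)/3 = (2 - 10/7)/3 = (⅓)*(4/7) = 4/21 ≈ 0.19048)
C(H) = 5*H²
E = -290/21 (E = 4/21 - 14 = -290/21 ≈ -13.810)
M = -121220/21 (M = ((-19 - 1*0)*(-290/21))*(-22) = ((-19 + 0)*(-290/21))*(-22) = -19*(-290/21)*(-22) = (5510/21)*(-22) = -121220/21 ≈ -5772.4)
M/C(280) = -121220/(21*(5*280²)) = -121220/(21*(5*78400)) = -121220/21/392000 = -121220/21*1/392000 = -6061/411600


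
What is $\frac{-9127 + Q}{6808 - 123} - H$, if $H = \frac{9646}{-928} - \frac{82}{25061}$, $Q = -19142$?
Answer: $\frac{479544447159}{77735212240} \approx 6.1689$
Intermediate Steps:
$H = - \frac{120907251}{11628304}$ ($H = 9646 \left(- \frac{1}{928}\right) - \frac{82}{25061} = - \frac{4823}{464} - \frac{82}{25061} = - \frac{120907251}{11628304} \approx -10.398$)
$\frac{-9127 + Q}{6808 - 123} - H = \frac{-9127 - 19142}{6808 - 123} - - \frac{120907251}{11628304} = - \frac{28269}{6685} + \frac{120907251}{11628304} = \frac{479544447159}{77735212240}$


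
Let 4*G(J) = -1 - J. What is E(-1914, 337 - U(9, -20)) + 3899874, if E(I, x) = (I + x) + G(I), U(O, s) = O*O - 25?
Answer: 15594877/4 ≈ 3.8987e+6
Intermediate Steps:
G(J) = -¼ - J/4 (G(J) = (-1 - J)/4 = -¼ - J/4)
U(O, s) = -25 + O² (U(O, s) = O² - 25 = -25 + O²)
E(I, x) = -¼ + x + 3*I/4 (E(I, x) = (I + x) + (-¼ - I/4) = -¼ + x + 3*I/4)
E(-1914, 337 - U(9, -20)) + 3899874 = (-¼ + (337 - (-25 + 9²)) + (¾)*(-1914)) + 3899874 = (-¼ + (337 - (-25 + 81)) - 2871/2) + 3899874 = (-¼ + (337 - 1*56) - 2871/2) + 3899874 = (-¼ + (337 - 56) - 2871/2) + 3899874 = (-¼ + 281 - 2871/2) + 3899874 = -4619/4 + 3899874 = 15594877/4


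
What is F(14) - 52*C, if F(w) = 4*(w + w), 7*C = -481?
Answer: 25796/7 ≈ 3685.1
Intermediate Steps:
C = -481/7 (C = (⅐)*(-481) = -481/7 ≈ -68.714)
F(w) = 8*w (F(w) = 4*(2*w) = 8*w)
F(14) - 52*C = 8*14 - 52*(-481/7) = 112 + 25012/7 = 25796/7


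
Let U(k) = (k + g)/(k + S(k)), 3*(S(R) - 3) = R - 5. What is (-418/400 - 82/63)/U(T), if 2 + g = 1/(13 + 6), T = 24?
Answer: -561773/158382 ≈ -3.5470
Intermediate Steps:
g = -37/19 (g = -2 + 1/(13 + 6) = -2 + 1/19 = -37/19 ≈ -1.9474)
S(R) = 4/3 + R/3 (S(R) = 3 + (R - 5)/3 = 3 + (-5 + R)/3 = 3 + (-5/3 + R/3) = 4/3 + R/3)
U(k) = (-37/19 + k)/(4/3 + 4*k/3) (U(k) = (k - 37/19)/(k + (4/3 + k/3)) = (-37/19 + k)/(4/3 + 4*k/3))
(-418/400 - 82/63)/U(T) = (-418/400 - 82/63)/((3*(-37 + 19*24)/(76*(1 + 24)))) = (-418*1/400 - 82*1/63)/(((3/76)*(-37 + 456)/25)) = (-209/200 - 82/63)/(((3/76)*(1/25)*419)) = -29567/(12600*1257/1900) = -29567/12600*1900/1257 = -561773/158382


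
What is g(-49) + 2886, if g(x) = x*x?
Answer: 5287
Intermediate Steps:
g(x) = x**2
g(-49) + 2886 = (-49)**2 + 2886 = 2401 + 2886 = 5287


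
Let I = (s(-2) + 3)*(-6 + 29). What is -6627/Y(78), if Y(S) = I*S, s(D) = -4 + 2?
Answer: -2209/598 ≈ -3.6940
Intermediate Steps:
s(D) = -2
I = 23 (I = (-2 + 3)*(-6 + 29) = 1*23 = 23)
Y(S) = 23*S
-6627/Y(78) = -6627/(23*78) = -6627/1794 = -6627*1/1794 = -2209/598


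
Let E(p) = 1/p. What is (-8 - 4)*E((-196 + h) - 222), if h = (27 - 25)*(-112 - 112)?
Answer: 6/433 ≈ 0.013857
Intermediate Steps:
h = -448 (h = 2*(-224) = -448)
(-8 - 4)*E((-196 + h) - 222) = (-8 - 4)/((-196 - 448) - 222) = -12/(-644 - 222) = -12/(-866) = -12*(-1/866) = 6/433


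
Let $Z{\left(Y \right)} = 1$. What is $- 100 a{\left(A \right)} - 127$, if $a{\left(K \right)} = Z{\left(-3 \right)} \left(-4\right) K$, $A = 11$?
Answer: $4273$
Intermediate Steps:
$a{\left(K \right)} = - 4 K$ ($a{\left(K \right)} = 1 \left(-4\right) K = - 4 K$)
$- 100 a{\left(A \right)} - 127 = - 100 \left(\left(-4\right) 11\right) - 127 = \left(-100\right) \left(-44\right) - 127 = 4400 - 127 = 4273$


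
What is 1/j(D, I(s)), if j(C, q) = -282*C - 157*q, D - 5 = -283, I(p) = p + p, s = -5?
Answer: 1/79966 ≈ 1.2505e-5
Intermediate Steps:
I(p) = 2*p
D = -278 (D = 5 - 283 = -278)
1/j(D, I(s)) = 1/(-282*(-278) - 314*(-5)) = 1/(78396 - 157*(-10)) = 1/(78396 + 1570) = 1/79966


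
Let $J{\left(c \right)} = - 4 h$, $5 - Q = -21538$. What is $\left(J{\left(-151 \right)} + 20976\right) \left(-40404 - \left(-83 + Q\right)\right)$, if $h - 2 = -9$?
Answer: $-1299391456$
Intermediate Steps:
$h = -7$ ($h = 2 - 9 = -7$)
$Q = 21543$ ($Q = 5 - -21538 = 5 + 21538 = 21543$)
$J{\left(c \right)} = 28$ ($J{\left(c \right)} = \left(-4\right) \left(-7\right) = 28$)
$\left(J{\left(-151 \right)} + 20976\right) \left(-40404 - \left(-83 + Q\right)\right) = \left(28 + 20976\right) \left(-40404 + \left(83 - 21543\right)\right) = 21004 \left(-40404 + \left(83 - 21543\right)\right) = 21004 \left(-40404 - 21460\right) = 21004 \left(-61864\right) = -1299391456$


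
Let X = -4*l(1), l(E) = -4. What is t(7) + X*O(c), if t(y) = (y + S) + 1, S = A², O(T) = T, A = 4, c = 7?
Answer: 136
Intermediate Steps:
S = 16 (S = 4² = 16)
X = 16 (X = -4*(-4) = 16)
t(y) = 17 + y (t(y) = (y + 16) + 1 = (16 + y) + 1 = 17 + y)
t(7) + X*O(c) = (17 + 7) + 16*7 = 24 + 112 = 136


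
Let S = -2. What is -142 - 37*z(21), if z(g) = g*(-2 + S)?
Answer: 2966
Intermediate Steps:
z(g) = -4*g (z(g) = g*(-2 - 2) = g*(-4) = -4*g)
-142 - 37*z(21) = -142 - (-148)*21 = -142 - 37*(-84) = -142 + 3108 = 2966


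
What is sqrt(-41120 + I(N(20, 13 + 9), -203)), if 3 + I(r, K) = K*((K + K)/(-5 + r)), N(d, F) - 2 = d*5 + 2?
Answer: I*sqrt(43876349)/33 ≈ 200.72*I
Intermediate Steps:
N(d, F) = 4 + 5*d (N(d, F) = 2 + (d*5 + 2) = 2 + (5*d + 2) = 2 + (2 + 5*d) = 4 + 5*d)
I(r, K) = -3 + 2*K**2/(-5 + r) (I(r, K) = -3 + K*((K + K)/(-5 + r)) = -3 + K*((2*K)/(-5 + r)) = -3 + K*(2*K/(-5 + r)) = -3 + 2*K**2/(-5 + r))
sqrt(-41120 + I(N(20, 13 + 9), -203)) = sqrt(-41120 + (15 - 3*(4 + 5*20) + 2*(-203)**2)/(-5 + (4 + 5*20))) = sqrt(-41120 + (15 - 3*(4 + 100) + 2*41209)/(-5 + (4 + 100))) = sqrt(-41120 + (15 - 3*104 + 82418)/(-5 + 104)) = sqrt(-41120 + (15 - 312 + 82418)/99) = sqrt(-41120 + (1/99)*82121) = sqrt(-41120 + 82121/99) = sqrt(-3988759/99) = I*sqrt(43876349)/33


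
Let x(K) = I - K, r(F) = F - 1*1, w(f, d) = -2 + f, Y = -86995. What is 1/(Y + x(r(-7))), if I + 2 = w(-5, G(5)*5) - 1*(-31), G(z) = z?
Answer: -1/86965 ≈ -1.1499e-5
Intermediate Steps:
I = 22 (I = -2 + ((-2 - 5) - 1*(-31)) = -2 + (-7 + 31) = -2 + 24 = 22)
r(F) = -1 + F (r(F) = F - 1 = -1 + F)
x(K) = 22 - K
1/(Y + x(r(-7))) = 1/(-86995 + (22 - (-1 - 7))) = 1/(-86995 + (22 - 1*(-8))) = 1/(-86995 + (22 + 8)) = 1/(-86995 + 30) = 1/(-86965) = -1/86965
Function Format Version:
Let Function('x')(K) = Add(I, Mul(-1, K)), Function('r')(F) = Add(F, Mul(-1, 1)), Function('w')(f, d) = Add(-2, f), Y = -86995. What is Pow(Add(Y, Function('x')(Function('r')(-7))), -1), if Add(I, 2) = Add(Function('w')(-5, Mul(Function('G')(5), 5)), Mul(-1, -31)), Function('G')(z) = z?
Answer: Rational(-1, 86965) ≈ -1.1499e-5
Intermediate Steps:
I = 22 (I = Add(-2, Add(Add(-2, -5), Mul(-1, -31))) = Add(-2, Add(-7, 31)) = Add(-2, 24) = 22)
Function('r')(F) = Add(-1, F) (Function('r')(F) = Add(F, -1) = Add(-1, F))
Function('x')(K) = Add(22, Mul(-1, K))
Pow(Add(Y, Function('x')(Function('r')(-7))), -1) = Pow(Add(-86995, Add(22, Mul(-1, Add(-1, -7)))), -1) = Pow(Add(-86995, Add(22, Mul(-1, -8))), -1) = Pow(Add(-86995, Add(22, 8)), -1) = Pow(Add(-86995, 30), -1) = Pow(-86965, -1) = Rational(-1, 86965)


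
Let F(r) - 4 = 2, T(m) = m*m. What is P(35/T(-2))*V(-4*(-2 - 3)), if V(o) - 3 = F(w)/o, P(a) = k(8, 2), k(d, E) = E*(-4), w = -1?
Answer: -132/5 ≈ -26.400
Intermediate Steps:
T(m) = m²
k(d, E) = -4*E
F(r) = 6 (F(r) = 4 + 2 = 6)
P(a) = -8 (P(a) = -4*2 = -8)
V(o) = 3 + 6/o
P(35/T(-2))*V(-4*(-2 - 3)) = -8*(3 + 6/((-4*(-2 - 3)))) = -8*(3 + 6/((-4*(-5)))) = -8*(3 + 6/20) = -8*(3 + 6*(1/20)) = -8*(3 + 3/10) = -8*33/10 = -132/5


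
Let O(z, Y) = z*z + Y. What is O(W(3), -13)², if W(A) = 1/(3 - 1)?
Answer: 2601/16 ≈ 162.56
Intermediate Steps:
W(A) = ½ (W(A) = 1/2 = ½)
O(z, Y) = Y + z² (O(z, Y) = z² + Y = Y + z²)
O(W(3), -13)² = (-13 + (½)²)² = (-13 + ¼)² = (-51/4)² = 2601/16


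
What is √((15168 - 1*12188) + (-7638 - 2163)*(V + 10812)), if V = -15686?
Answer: √47773054 ≈ 6911.8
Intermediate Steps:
√((15168 - 1*12188) + (-7638 - 2163)*(V + 10812)) = √((15168 - 1*12188) + (-7638 - 2163)*(-15686 + 10812)) = √((15168 - 12188) - 9801*(-4874)) = √(2980 + 47770074) = √47773054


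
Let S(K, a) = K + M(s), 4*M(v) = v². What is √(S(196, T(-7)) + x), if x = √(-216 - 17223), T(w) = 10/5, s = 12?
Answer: √(232 + I*√17439) ≈ 15.795 + 4.1804*I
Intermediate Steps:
T(w) = 2 (T(w) = 10*(⅕) = 2)
M(v) = v²/4
S(K, a) = 36 + K (S(K, a) = K + (¼)*12² = K + (¼)*144 = K + 36 = 36 + K)
x = I*√17439 (x = √(-17439) = I*√17439 ≈ 132.06*I)
√(S(196, T(-7)) + x) = √((36 + 196) + I*√17439) = √(232 + I*√17439)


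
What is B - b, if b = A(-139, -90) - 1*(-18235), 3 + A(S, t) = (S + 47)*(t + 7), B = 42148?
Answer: 16280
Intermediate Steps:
A(S, t) = -3 + (7 + t)*(47 + S) (A(S, t) = -3 + (S + 47)*(t + 7) = -3 + (47 + S)*(7 + t) = -3 + (7 + t)*(47 + S))
b = 25868 (b = (326 + 7*(-139) + 47*(-90) - 139*(-90)) - 1*(-18235) = (326 - 973 - 4230 + 12510) + 18235 = 7633 + 18235 = 25868)
B - b = 42148 - 1*25868 = 42148 - 25868 = 16280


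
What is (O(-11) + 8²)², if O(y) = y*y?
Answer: 34225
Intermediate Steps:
O(y) = y²
(O(-11) + 8²)² = ((-11)² + 8²)² = (121 + 64)² = 185² = 34225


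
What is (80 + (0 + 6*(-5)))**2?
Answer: 2500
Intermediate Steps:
(80 + (0 + 6*(-5)))**2 = (80 + (0 - 30))**2 = (80 - 30)**2 = 50**2 = 2500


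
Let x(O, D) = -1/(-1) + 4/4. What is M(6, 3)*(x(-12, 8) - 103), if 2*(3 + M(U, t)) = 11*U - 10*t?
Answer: -1515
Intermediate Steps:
x(O, D) = 2 (x(O, D) = -1*(-1) + 4*(1/4) = 1 + 1 = 2)
M(U, t) = -3 - 5*t + 11*U/2 (M(U, t) = -3 + (11*U - 10*t)/2 = -3 + (-10*t + 11*U)/2 = -3 + (-5*t + 11*U/2) = -3 - 5*t + 11*U/2)
M(6, 3)*(x(-12, 8) - 103) = (-3 - 5*3 + (11/2)*6)*(2 - 103) = (-3 - 15 + 33)*(-101) = 15*(-101) = -1515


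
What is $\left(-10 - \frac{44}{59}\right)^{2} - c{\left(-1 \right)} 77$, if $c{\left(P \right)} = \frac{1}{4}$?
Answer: $\frac{1339787}{13924} \approx 96.221$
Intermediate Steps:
$c{\left(P \right)} = \frac{1}{4}$
$\left(-10 - \frac{44}{59}\right)^{2} - c{\left(-1 \right)} 77 = \left(-10 - \frac{44}{59}\right)^{2} - \frac{1}{4} \cdot 77 = \left(-10 - \frac{44}{59}\right)^{2} - \frac{77}{4} = \left(- \frac{634}{59}\right)^{2} - \frac{77}{4} = \frac{401956}{3481} - \frac{77}{4} = \frac{1339787}{13924}$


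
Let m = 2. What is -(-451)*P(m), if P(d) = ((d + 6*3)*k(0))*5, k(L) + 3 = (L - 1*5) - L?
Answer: -360800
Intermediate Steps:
k(L) = -8 (k(L) = -3 + ((L - 1*5) - L) = -3 + ((L - 5) - L) = -3 + ((-5 + L) - L) = -3 - 5 = -8)
P(d) = -720 - 40*d (P(d) = ((d + 6*3)*(-8))*5 = ((d + 18)*(-8))*5 = ((18 + d)*(-8))*5 = (-144 - 8*d)*5 = -720 - 40*d)
-(-451)*P(m) = -(-451)*(-720 - 40*2) = -(-451)*(-720 - 80) = -(-451)*(-800) = -1*360800 = -360800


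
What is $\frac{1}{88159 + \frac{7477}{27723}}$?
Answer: $\frac{27723}{2444039434} \approx 1.1343 \cdot 10^{-5}$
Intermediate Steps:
$\frac{1}{88159 + \frac{7477}{27723}} = \frac{1}{\frac{2444039434}{27723}} = \frac{27723}{2444039434}$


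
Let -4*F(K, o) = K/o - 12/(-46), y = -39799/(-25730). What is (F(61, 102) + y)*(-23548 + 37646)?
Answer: 1133577413717/60362580 ≈ 18779.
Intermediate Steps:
y = 39799/25730 (y = -39799*(-1/25730) = 39799/25730 ≈ 1.5468)
F(K, o) = -3/46 - K/(4*o) (F(K, o) = -(K/o - 12/(-46))/4 = -(K/o - 12*(-1/46))/4 = -(K/o + 6/23)/4 = -(6/23 + K/o)/4 = -3/46 - K/(4*o))
(F(61, 102) + y)*(-23548 + 37646) = ((-3/46 - 1/4*61/102) + 39799/25730)*(-23548 + 37646) = ((-3/46 - 1/4*61*1/102) + 39799/25730)*14098 = ((-3/46 - 61/408) + 39799/25730)*14098 = (-2015/9384 + 39799/25730)*14098 = (160813933/120725160)*14098 = 1133577413717/60362580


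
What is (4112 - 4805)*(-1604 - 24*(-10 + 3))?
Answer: 995148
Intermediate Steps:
(4112 - 4805)*(-1604 - 24*(-10 + 3)) = -693*(-1604 - 24*(-7)) = -693*(-1604 + 168) = -693*(-1436) = 995148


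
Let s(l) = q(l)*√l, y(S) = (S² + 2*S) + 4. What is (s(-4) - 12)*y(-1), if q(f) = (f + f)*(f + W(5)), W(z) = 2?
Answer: -36 + 96*I ≈ -36.0 + 96.0*I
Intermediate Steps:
y(S) = 4 + S² + 2*S
q(f) = 2*f*(2 + f) (q(f) = (f + f)*(f + 2) = (2*f)*(2 + f) = 2*f*(2 + f))
s(l) = 2*l^(3/2)*(2 + l) (s(l) = (2*l*(2 + l))*√l = 2*l^(3/2)*(2 + l))
(s(-4) - 12)*y(-1) = (2*(-4)^(3/2)*(2 - 4) - 12)*(4 + (-1)² + 2*(-1)) = (2*(-8*I)*(-2) - 12)*(4 + 1 - 2) = (32*I - 12)*3 = (-12 + 32*I)*3 = -36 + 96*I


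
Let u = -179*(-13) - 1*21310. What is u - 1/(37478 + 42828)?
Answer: -1524448799/80306 ≈ -18983.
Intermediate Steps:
u = -18983 (u = 2327 - 21310 = -18983)
u - 1/(37478 + 42828) = -18983 - 1/(37478 + 42828) = -18983 - 1/80306 = -1524448799/80306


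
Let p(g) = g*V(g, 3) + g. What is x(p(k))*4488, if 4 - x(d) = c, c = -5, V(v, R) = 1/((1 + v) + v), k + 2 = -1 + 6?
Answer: 40392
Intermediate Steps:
k = 3 (k = -2 + (-1 + 6) = -2 + 5 = 3)
V(v, R) = 1/(1 + 2*v)
p(g) = g + g/(1 + 2*g) (p(g) = g/(1 + 2*g) + g = g + g/(1 + 2*g))
x(d) = 9 (x(d) = 4 - 1*(-5) = 4 + 5 = 9)
x(p(k))*4488 = 9*4488 = 40392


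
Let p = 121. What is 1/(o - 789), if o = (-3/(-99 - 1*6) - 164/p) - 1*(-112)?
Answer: -4235/2872714 ≈ -0.0014742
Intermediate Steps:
o = 468701/4235 (o = (-3/(-99 - 1*6) - 164/121) - 1*(-112) = (-3/(-99 - 6) - 164*1/121) + 112 = (-3/(-105) - 164/121) + 112 = (-3*(-1/105) - 164/121) + 112 = (1/35 - 164/121) + 112 = -5619/4235 + 112 = 468701/4235 ≈ 110.67)
1/(o - 789) = 1/(468701/4235 - 789) = 1/(-2872714/4235) = -4235/2872714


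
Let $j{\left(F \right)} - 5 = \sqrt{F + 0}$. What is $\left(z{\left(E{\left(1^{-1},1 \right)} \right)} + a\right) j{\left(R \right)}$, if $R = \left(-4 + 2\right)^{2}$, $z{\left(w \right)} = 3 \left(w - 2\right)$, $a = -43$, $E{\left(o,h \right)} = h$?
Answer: $-322$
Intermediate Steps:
$z{\left(w \right)} = -6 + 3 w$ ($z{\left(w \right)} = 3 \left(-2 + w\right) = -6 + 3 w$)
$R = 4$ ($R = \left(-2\right)^{2} = 4$)
$j{\left(F \right)} = 5 + \sqrt{F}$ ($j{\left(F \right)} = 5 + \sqrt{F + 0} = 5 + \sqrt{F}$)
$\left(z{\left(E{\left(1^{-1},1 \right)} \right)} + a\right) j{\left(R \right)} = \left(\left(-6 + 3 \cdot 1\right) - 43\right) \left(5 + \sqrt{4}\right) = \left(\left(-6 + 3\right) - 43\right) \left(5 + 2\right) = \left(-3 - 43\right) 7 = \left(-46\right) 7 = -322$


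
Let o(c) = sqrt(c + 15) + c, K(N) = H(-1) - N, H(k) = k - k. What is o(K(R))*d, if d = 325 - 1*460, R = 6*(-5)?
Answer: -4050 - 405*sqrt(5) ≈ -4955.6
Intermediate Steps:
H(k) = 0
R = -30
K(N) = -N (K(N) = 0 - N = -N)
d = -135 (d = 325 - 460 = -135)
o(c) = c + sqrt(15 + c) (o(c) = sqrt(15 + c) + c = c + sqrt(15 + c))
o(K(R))*d = (-1*(-30) + sqrt(15 - 1*(-30)))*(-135) = (30 + sqrt(15 + 30))*(-135) = (30 + sqrt(45))*(-135) = (30 + 3*sqrt(5))*(-135) = -4050 - 405*sqrt(5)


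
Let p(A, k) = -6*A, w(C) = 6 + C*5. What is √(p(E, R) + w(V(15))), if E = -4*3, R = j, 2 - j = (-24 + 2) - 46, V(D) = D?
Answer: 3*√17 ≈ 12.369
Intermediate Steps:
j = 70 (j = 2 - ((-24 + 2) - 46) = 2 - (-22 - 46) = 2 - 1*(-68) = 2 + 68 = 70)
w(C) = 6 + 5*C
R = 70
E = -12
√(p(E, R) + w(V(15))) = √(-6*(-12) + (6 + 5*15)) = √(72 + (6 + 75)) = √(72 + 81) = √153 = 3*√17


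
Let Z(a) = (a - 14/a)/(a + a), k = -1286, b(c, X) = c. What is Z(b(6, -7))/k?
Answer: -11/46296 ≈ -0.00023760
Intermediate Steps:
Z(a) = (a - 14/a)/(2*a) (Z(a) = (a - 14/a)/((2*a)) = (a - 14/a)*(1/(2*a)) = (a - 14/a)/(2*a))
Z(b(6, -7))/k = (½ - 7/6²)/(-1286) = (½ - 7*1/36)*(-1/1286) = (½ - 7/36)*(-1/1286) = (11/36)*(-1/1286) = -11/46296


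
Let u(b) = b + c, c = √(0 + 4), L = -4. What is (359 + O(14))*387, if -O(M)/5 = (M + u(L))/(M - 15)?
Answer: 162153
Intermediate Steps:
c = 2 (c = √4 = 2)
u(b) = 2 + b (u(b) = b + 2 = 2 + b)
O(M) = -5*(-2 + M)/(-15 + M) (O(M) = -5*(M + (2 - 4))/(M - 15) = -5*(M - 2)/(-15 + M) = -5*(-2 + M)/(-15 + M))
(359 + O(14))*387 = (359 + 5*(2 - 1*14)/(-15 + 14))*387 = (359 + 5*(2 - 14)/(-1))*387 = (359 + 5*(-1)*(-12))*387 = (359 + 60)*387 = 419*387 = 162153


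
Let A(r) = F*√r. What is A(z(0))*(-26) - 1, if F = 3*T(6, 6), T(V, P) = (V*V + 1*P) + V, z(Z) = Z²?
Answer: -1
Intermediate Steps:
T(V, P) = P + V + V² (T(V, P) = (V² + P) + V = (P + V²) + V = P + V + V²)
F = 144 (F = 3*(6 + 6 + 6²) = 3*(6 + 6 + 36) = 3*48 = 144)
A(r) = 144*√r
A(z(0))*(-26) - 1 = (144*√(0²))*(-26) - 1 = (144*√0)*(-26) - 1 = (144*0)*(-26) - 1 = 0*(-26) - 1 = 0 - 1 = -1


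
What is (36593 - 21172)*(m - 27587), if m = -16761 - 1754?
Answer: -710938942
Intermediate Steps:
m = -18515
(36593 - 21172)*(m - 27587) = (36593 - 21172)*(-18515 - 27587) = 15421*(-46102) = -710938942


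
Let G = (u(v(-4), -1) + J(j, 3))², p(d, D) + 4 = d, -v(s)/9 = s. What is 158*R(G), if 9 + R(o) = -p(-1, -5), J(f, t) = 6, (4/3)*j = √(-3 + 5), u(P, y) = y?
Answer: -632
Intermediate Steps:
v(s) = -9*s
p(d, D) = -4 + d
j = 3*√2/4 (j = 3*√(-3 + 5)/4 = 3*√2/4 ≈ 1.0607)
G = 25 (G = (-1 + 6)² = 5² = 25)
R(o) = -4 (R(o) = -9 - (-4 - 1) = -9 - 1*(-5) = -9 + 5 = -4)
158*R(G) = 158*(-4) = -632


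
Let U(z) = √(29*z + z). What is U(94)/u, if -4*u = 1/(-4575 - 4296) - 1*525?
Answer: 17742*√705/1164319 ≈ 0.40460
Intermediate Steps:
U(z) = √30*√z (U(z) = √(30*z) = √30*√z)
u = 1164319/8871 (u = -(1/(-4575 - 4296) - 1*525)/4 = -(1/(-8871) - 525)/4 = -(-1/8871 - 525)/4 = -¼*(-4657276/8871) = 1164319/8871 ≈ 131.25)
U(94)/u = (√30*√94)/(1164319/8871) = (2*√705)*(8871/1164319) = 17742*√705/1164319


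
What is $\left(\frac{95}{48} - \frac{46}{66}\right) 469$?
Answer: $\frac{317513}{528} \approx 601.35$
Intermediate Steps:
$\left(\frac{95}{48} - \frac{46}{66}\right) 469 = \left(95 \cdot \frac{1}{48} - \frac{23}{33}\right) 469 = \left(\frac{95}{48} - \frac{23}{33}\right) 469 = \frac{677}{528} \cdot 469 = \frac{317513}{528}$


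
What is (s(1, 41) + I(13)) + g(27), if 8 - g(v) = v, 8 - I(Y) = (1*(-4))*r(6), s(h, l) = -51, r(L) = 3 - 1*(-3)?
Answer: -38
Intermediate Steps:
r(L) = 6 (r(L) = 3 + 3 = 6)
I(Y) = 32 (I(Y) = 8 - 1*(-4)*6 = 8 - (-4)*6 = 8 - 1*(-24) = 8 + 24 = 32)
g(v) = 8 - v
(s(1, 41) + I(13)) + g(27) = (-51 + 32) + (8 - 1*27) = -19 + (8 - 27) = -19 - 19 = -38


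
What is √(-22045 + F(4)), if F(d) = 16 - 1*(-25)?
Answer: 2*I*√5501 ≈ 148.34*I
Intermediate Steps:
F(d) = 41 (F(d) = 16 + 25 = 41)
√(-22045 + F(4)) = √(-22045 + 41) = √(-22004) = 2*I*√5501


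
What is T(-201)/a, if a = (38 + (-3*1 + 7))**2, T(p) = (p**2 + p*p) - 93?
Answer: 26903/588 ≈ 45.753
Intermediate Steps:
T(p) = -93 + 2*p**2 (T(p) = (p**2 + p**2) - 93 = 2*p**2 - 93 = -93 + 2*p**2)
a = 1764 (a = (38 + (-3 + 7))**2 = (38 + 4)**2 = 42**2 = 1764)
T(-201)/a = (-93 + 2*(-201)**2)/1764 = (-93 + 2*40401)*(1/1764) = (-93 + 80802)*(1/1764) = 80709*(1/1764) = 26903/588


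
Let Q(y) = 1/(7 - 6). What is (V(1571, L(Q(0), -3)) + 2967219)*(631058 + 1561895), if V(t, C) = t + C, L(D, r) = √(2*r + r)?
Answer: 6510416936870 + 6578859*I ≈ 6.5104e+12 + 6.5789e+6*I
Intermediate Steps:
Q(y) = 1 (Q(y) = 1/1 = 1)
L(D, r) = √3*√r (L(D, r) = √(3*r) = √3*√r)
V(t, C) = C + t
(V(1571, L(Q(0), -3)) + 2967219)*(631058 + 1561895) = ((√3*√(-3) + 1571) + 2967219)*(631058 + 1561895) = ((√3*(I*√3) + 1571) + 2967219)*2192953 = ((3*I + 1571) + 2967219)*2192953 = ((1571 + 3*I) + 2967219)*2192953 = (2968790 + 3*I)*2192953 = 6510416936870 + 6578859*I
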